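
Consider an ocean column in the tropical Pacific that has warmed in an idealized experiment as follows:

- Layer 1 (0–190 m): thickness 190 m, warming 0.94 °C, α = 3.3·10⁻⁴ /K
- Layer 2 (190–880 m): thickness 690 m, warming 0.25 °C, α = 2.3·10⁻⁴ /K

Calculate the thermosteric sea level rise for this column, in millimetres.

Δh ≈ 98.6 mm

3.3×10⁻⁴ × 190 × 0.94 = 0.058938 m
Layer 2: 690 × 0.25 × 2.3×10⁻⁴ = 0.039675 m
Δh = 0.058938 + 0.039675 = 0.098613 m ≈ 98.6 mm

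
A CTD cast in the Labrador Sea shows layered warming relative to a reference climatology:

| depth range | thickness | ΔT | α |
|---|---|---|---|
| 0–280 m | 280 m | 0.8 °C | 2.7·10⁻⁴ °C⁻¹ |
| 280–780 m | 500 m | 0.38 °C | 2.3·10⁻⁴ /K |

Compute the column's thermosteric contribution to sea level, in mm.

280 × 2.7×10⁻⁴ × 0.8 = 0.06048 m
280–780 m: 0.38 × 2.3×10⁻⁴ × 500 = 0.04370 m
Δh = 0.06048 + 0.04370 = 0.10418 m ≈ 100 mm

Δh ≈ 100 mm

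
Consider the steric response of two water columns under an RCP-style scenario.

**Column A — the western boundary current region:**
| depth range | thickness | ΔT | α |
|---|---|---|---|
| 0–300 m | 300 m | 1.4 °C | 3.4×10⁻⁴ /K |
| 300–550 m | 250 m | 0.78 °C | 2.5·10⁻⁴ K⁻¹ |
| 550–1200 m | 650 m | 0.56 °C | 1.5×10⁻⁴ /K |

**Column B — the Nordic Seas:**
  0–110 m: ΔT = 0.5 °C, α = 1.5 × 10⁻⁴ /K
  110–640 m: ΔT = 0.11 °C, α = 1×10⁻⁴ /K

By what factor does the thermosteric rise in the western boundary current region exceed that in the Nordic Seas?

A 3.4×10⁻⁴ × 300 × 1.4 = 0.14280 m
A 300–550 m: 0.78 × 250 × 2.5×10⁻⁴ = 0.04875 m
A 550–1200 m: 650 × 0.56 × 1.5×10⁻⁴ = 0.05460 m
A total: 0.24615 m
B 0–110 m: 110 × 1.5×10⁻⁴ × 0.5 = 0.00825 m
B 0.11 × 530 × 1×10⁻⁴ = 0.00583 m
B total: 0.01408 m
Ratio: 0.24615 / 0.01408 ≈ 17.48

≈ 17.5×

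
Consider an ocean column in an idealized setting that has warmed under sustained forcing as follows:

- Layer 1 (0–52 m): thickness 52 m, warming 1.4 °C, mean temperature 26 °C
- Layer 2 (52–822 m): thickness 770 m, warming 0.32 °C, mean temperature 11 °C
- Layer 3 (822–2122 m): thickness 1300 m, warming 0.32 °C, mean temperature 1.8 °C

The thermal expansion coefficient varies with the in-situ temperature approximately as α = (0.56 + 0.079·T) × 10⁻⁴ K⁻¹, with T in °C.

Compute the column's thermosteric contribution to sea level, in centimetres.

Layer 1: α = (0.56 + 0.079×26)×10⁻⁴ = 2.614×10⁻⁴ K⁻¹
Layer 2: α = (0.56 + 0.079×11)×10⁻⁴ = 1.429×10⁻⁴ K⁻¹
Layer 3: α = (0.56 + 0.079×1.8)×10⁻⁴ = 0.7022×10⁻⁴ K⁻¹
2.614×10⁻⁴ × 52 × 1.4 = 0.01902992 m
52–822 m: 1.429×10⁻⁴ × 0.32 × 770 = 0.03521056 m
Layer 3: 0.32 × 0.7022×10⁻⁴ × 1300 = 0.02921152 m
Δh = 0.01902992 + 0.03521056 + 0.02921152 = 0.083452 m

about 8.35 cm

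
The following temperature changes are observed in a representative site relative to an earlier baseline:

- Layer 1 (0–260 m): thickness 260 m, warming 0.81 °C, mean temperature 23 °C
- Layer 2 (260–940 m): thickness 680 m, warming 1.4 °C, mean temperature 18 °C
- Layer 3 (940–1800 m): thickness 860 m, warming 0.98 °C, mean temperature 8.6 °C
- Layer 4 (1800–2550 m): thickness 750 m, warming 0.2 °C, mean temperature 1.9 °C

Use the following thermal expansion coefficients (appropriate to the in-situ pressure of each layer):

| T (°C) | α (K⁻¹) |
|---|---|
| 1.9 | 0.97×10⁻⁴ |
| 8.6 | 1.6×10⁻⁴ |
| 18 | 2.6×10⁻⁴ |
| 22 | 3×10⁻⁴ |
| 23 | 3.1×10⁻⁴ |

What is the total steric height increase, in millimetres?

460 mm

Layer 1 at 23 °C → α = 3.1×10⁻⁴ K⁻¹
Layer 2 at 18 °C → α = 2.6×10⁻⁴ K⁻¹
Layer 3 at 8.6 °C → α = 1.6×10⁻⁴ K⁻¹
Layer 4 at 1.9 °C → α = 0.97×10⁻⁴ K⁻¹
0–260 m: 260 × 3.1×10⁻⁴ × 0.81 = 0.065286 m
Layer 2: 2.6×10⁻⁴ × 680 × 1.4 = 0.24752 m
Layer 3: 1.6×10⁻⁴ × 0.98 × 860 = 0.134848 m
1800–2550 m: 0.2 × 0.97×10⁻⁴ × 750 = 0.01455 m
Δh = 0.065286 + 0.24752 + 0.134848 + 0.01455 = 0.462204 m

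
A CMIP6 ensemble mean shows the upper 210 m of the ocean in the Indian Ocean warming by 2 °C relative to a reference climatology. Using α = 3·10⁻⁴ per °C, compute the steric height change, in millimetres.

Δh = αΔT·H = 3×10⁻⁴ × 2 × 210 = 0.12600 m

130 mm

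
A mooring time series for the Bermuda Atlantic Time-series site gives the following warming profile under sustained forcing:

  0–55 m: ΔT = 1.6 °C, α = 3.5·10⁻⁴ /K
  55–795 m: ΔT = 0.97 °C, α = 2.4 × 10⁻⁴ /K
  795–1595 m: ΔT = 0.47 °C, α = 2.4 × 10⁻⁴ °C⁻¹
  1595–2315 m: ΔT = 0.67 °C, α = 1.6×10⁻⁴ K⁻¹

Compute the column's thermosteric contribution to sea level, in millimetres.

0–55 m: 3.5×10⁻⁴ × 55 × 1.6 = 0.03080 m
0.97 × 740 × 2.4×10⁻⁴ = 0.172272 m
Layer 3: 0.47 × 800 × 2.4×10⁻⁴ = 0.09024 m
1595–2315 m: 720 × 0.67 × 1.6×10⁻⁴ = 0.077184 m
Δh = 0.03080 + 0.172272 + 0.09024 + 0.077184 = 0.370496 m ≈ 370 mm

370 mm of thermosteric rise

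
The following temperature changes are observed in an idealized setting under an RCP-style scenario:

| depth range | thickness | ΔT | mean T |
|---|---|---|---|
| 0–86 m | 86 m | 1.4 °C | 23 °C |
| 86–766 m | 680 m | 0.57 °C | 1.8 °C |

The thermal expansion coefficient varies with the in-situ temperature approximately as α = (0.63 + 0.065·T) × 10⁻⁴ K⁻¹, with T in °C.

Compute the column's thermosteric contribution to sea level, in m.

Layer 1: α = (0.63 + 0.065×23)×10⁻⁴ = 2.125×10⁻⁴ K⁻¹
Layer 2: α = (0.63 + 0.065×1.8)×10⁻⁴ = 0.747×10⁻⁴ K⁻¹
2.125×10⁻⁴ × 1.4 × 86 = 0.025585 m
680 × 0.57 × 0.747×10⁻⁴ = 0.02895372 m
Δh = 0.025585 + 0.02895372 = 0.05453872 m

Δh = 0.0545 m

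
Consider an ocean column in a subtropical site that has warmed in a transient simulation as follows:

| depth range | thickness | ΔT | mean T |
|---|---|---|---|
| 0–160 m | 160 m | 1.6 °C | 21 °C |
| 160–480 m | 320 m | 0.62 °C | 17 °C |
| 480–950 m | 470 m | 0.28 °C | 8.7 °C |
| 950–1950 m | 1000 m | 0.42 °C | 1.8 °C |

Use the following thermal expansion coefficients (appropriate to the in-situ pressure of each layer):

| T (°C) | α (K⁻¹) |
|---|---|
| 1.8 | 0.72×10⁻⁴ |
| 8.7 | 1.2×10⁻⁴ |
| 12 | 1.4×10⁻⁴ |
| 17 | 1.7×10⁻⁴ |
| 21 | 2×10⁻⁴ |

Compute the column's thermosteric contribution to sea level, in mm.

Δh ≈ 131 mm

Layer 1 at 21 °C → α = 2×10⁻⁴ K⁻¹
Layer 2 at 17 °C → α = 1.7×10⁻⁴ K⁻¹
Layer 3 at 8.7 °C → α = 1.2×10⁻⁴ K⁻¹
Layer 4 at 1.8 °C → α = 0.72×10⁻⁴ K⁻¹
0–160 m: 2×10⁻⁴ × 1.6 × 160 = 0.05120 m
Layer 2: 320 × 0.62 × 1.7×10⁻⁴ = 0.033728 m
Layer 3: 1.2×10⁻⁴ × 0.28 × 470 = 0.015792 m
Layer 4: 0.72×10⁻⁴ × 1000 × 0.42 = 0.03024 m
Δh = 0.05120 + 0.033728 + 0.015792 + 0.03024 = 0.13096 m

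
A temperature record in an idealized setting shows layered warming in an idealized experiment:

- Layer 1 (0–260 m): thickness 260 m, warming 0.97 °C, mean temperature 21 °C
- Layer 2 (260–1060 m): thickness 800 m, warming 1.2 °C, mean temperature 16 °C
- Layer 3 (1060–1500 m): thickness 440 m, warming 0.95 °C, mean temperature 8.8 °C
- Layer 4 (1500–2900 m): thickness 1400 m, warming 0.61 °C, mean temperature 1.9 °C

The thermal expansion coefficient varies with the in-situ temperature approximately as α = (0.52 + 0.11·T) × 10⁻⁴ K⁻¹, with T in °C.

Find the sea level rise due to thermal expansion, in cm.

Δh = 41.5 cm

Layer 1: α = (0.52 + 0.11×21)×10⁻⁴ = 2.83×10⁻⁴ K⁻¹
Layer 2: α = (0.52 + 0.11×16)×10⁻⁴ = 2.28×10⁻⁴ K⁻¹
Layer 3: α = (0.52 + 0.11×8.8)×10⁻⁴ = 1.488×10⁻⁴ K⁻¹
Layer 4: α = (0.52 + 0.11×1.9)×10⁻⁴ = 0.729×10⁻⁴ K⁻¹
260 × 2.83×10⁻⁴ × 0.97 = 0.0713726 m
1.2 × 800 × 2.28×10⁻⁴ = 0.21888 m
Layer 3: 0.95 × 440 × 1.488×10⁻⁴ = 0.0621984 m
0.61 × 1400 × 0.729×10⁻⁴ = 0.0622566 m
Δh = 0.0713726 + 0.21888 + 0.0621984 + 0.0622566 = 0.4147076 m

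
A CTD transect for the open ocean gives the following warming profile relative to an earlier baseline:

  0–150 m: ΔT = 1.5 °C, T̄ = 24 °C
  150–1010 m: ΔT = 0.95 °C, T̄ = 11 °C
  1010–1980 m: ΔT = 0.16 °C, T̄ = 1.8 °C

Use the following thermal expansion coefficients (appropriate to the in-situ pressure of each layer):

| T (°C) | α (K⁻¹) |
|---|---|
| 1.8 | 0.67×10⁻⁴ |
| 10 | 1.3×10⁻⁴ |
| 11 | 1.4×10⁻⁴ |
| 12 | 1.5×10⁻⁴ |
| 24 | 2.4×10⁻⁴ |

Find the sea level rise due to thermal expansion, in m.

0.179 m of thermosteric rise

Layer 1 at 24 °C → α = 2.4×10⁻⁴ K⁻¹
Layer 2 at 11 °C → α = 1.4×10⁻⁴ K⁻¹
Layer 3 at 1.8 °C → α = 0.67×10⁻⁴ K⁻¹
0–150 m: 2.4×10⁻⁴ × 1.5 × 150 = 0.05400 m
150–1010 m: 860 × 0.95 × 1.4×10⁻⁴ = 0.11438 m
970 × 0.16 × 0.67×10⁻⁴ = 0.0103984 m
Δh = 0.05400 + 0.11438 + 0.0103984 = 0.1787784 m ≈ 0.179 m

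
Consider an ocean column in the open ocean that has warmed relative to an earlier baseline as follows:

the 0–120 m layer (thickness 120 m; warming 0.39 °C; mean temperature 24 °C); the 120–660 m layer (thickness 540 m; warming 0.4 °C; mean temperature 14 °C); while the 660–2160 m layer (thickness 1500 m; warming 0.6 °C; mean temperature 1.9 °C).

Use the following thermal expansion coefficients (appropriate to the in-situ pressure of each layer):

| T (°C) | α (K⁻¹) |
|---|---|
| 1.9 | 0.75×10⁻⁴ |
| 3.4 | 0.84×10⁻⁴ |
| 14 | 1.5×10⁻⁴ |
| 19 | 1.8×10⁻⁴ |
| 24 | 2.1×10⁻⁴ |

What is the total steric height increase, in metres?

Layer 1 at 24 °C → α = 2.1×10⁻⁴ K⁻¹
Layer 2 at 14 °C → α = 1.5×10⁻⁴ K⁻¹
Layer 3 at 1.9 °C → α = 0.75×10⁻⁴ K⁻¹
2.1×10⁻⁴ × 120 × 0.39 = 0.009828 m
120–660 m: 1.5×10⁻⁴ × 0.4 × 540 = 0.03240 m
Layer 3: 0.75×10⁻⁴ × 1500 × 0.6 = 0.06750 m
Δh = 0.009828 + 0.03240 + 0.06750 = 0.109728 m

about 0.11 m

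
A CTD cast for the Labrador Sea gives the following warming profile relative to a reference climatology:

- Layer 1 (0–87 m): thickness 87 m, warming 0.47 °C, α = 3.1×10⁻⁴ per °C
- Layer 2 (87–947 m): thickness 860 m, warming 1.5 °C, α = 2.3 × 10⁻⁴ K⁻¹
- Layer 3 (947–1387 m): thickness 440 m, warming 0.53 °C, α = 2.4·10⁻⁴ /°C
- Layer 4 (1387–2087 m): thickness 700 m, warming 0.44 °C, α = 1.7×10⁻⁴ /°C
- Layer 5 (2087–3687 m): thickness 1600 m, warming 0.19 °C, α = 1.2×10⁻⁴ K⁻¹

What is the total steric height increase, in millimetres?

3.1×10⁻⁴ × 87 × 0.47 = 0.0126759 m
1.5 × 2.3×10⁻⁴ × 860 = 0.29670 m
947–1387 m: 440 × 0.53 × 2.4×10⁻⁴ = 0.055968 m
0.44 × 700 × 1.7×10⁻⁴ = 0.05236 m
0.19 × 1600 × 1.2×10⁻⁴ = 0.03648 m
Δh = 0.0126759 + 0.29670 + 0.055968 + 0.05236 + 0.03648 = 0.4541839 m

450 mm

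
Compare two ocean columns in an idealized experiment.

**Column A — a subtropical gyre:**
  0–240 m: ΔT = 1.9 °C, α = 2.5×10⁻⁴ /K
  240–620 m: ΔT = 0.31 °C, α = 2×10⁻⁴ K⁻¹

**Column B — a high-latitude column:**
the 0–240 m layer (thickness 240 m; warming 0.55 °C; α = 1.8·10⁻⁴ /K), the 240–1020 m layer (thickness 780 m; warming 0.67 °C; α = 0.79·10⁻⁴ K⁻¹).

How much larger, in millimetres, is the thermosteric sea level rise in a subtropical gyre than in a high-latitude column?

A 0–240 m: 1.9 × 240 × 2.5×10⁻⁴ = 0.11400 m
A Layer 2: 380 × 2×10⁻⁴ × 0.31 = 0.02356 m
A total: 0.13756 m
B Layer 1: 0.55 × 240 × 1.8×10⁻⁴ = 0.02376 m
B 240–1020 m: 0.79×10⁻⁴ × 0.67 × 780 = 0.0412854 m
B total: 0.0650454 m
Difference: 0.13756 − 0.0650454 = 0.0725146 m

Δh_A − Δh_B ≈ 73 mm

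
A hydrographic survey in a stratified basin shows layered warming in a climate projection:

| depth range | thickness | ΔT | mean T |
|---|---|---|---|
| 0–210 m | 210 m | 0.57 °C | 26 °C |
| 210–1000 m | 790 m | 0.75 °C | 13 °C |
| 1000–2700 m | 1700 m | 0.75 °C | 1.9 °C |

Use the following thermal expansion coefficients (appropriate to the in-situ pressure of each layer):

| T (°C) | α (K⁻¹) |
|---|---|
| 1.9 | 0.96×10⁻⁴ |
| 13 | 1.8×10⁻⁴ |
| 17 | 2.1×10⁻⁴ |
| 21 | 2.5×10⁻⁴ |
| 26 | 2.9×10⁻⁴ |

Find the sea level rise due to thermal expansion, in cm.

Δh ≈ 26.4 cm

Layer 1 at 26 °C → α = 2.9×10⁻⁴ K⁻¹
Layer 2 at 13 °C → α = 1.8×10⁻⁴ K⁻¹
Layer 3 at 1.9 °C → α = 0.96×10⁻⁴ K⁻¹
Layer 1: 2.9×10⁻⁴ × 0.57 × 210 = 0.034713 m
790 × 0.75 × 1.8×10⁻⁴ = 0.10665 m
1700 × 0.96×10⁻⁴ × 0.75 = 0.12240 m
Δh = 0.034713 + 0.10665 + 0.12240 = 0.263763 m ≈ 26.4 cm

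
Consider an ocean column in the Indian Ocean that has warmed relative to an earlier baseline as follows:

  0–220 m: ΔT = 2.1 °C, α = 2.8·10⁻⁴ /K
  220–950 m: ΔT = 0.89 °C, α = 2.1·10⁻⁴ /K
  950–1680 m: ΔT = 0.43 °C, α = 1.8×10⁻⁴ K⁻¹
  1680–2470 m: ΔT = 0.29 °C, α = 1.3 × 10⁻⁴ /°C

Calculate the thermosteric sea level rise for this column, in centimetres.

35.2 cm of thermosteric rise

0–220 m: 220 × 2.8×10⁻⁴ × 2.1 = 0.12936 m
220–950 m: 730 × 0.89 × 2.1×10⁻⁴ = 0.136437 m
Layer 3: 1.8×10⁻⁴ × 0.43 × 730 = 0.056502 m
790 × 0.29 × 1.3×10⁻⁴ = 0.029783 m
Δh = 0.12936 + 0.136437 + 0.056502 + 0.029783 = 0.352082 m ≈ 35.2 cm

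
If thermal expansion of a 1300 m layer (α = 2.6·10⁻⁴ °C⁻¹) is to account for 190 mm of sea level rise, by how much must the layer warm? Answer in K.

0.562 K

ΔT = Δh/(αH) = 0.19 / (2.6×10⁻⁴ × 1300) ≈ 0.5621 K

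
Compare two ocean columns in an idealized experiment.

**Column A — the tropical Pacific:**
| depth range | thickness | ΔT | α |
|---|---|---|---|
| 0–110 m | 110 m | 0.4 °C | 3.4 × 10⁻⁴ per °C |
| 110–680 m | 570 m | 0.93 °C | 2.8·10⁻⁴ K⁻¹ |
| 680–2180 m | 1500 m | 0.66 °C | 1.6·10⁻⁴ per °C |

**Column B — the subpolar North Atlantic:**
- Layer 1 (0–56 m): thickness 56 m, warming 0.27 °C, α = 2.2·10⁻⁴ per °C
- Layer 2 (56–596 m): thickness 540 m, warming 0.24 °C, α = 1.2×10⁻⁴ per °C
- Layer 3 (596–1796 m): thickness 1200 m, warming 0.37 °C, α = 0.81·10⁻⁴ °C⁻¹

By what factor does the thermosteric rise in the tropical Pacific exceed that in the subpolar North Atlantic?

≈ 5.9×

A Layer 1: 0.4 × 3.4×10⁻⁴ × 110 = 0.01496 m
A Layer 2: 570 × 0.93 × 2.8×10⁻⁴ = 0.148428 m
A Layer 3: 0.66 × 1500 × 1.6×10⁻⁴ = 0.15840 m
A total: 0.321788 m
B Layer 1: 56 × 0.27 × 2.2×10⁻⁴ = 0.0033264 m
B 0.24 × 1.2×10⁻⁴ × 540 = 0.015552 m
B 596–1796 m: 0.81×10⁻⁴ × 0.37 × 1200 = 0.035964 m
B total: 0.0548424 m
Ratio: 0.321788 / 0.0548424 ≈ 5.868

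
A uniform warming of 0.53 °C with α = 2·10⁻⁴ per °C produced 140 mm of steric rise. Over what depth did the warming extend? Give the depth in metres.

H = Δh/(αΔT) = 0.14 / (2×10⁻⁴ × 0.53) ≈ 1321 m

1300 m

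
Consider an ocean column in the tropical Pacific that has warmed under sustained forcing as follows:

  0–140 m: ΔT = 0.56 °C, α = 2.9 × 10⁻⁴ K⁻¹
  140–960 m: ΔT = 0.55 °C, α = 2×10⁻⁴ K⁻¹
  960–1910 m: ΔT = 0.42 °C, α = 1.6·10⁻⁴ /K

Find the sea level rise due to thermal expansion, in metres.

140 × 2.9×10⁻⁴ × 0.56 = 0.022736 m
140–960 m: 820 × 0.55 × 2×10⁻⁴ = 0.09020 m
Layer 3: 0.42 × 1.6×10⁻⁴ × 950 = 0.06384 m
Δh = 0.022736 + 0.09020 + 0.06384 = 0.176776 m ≈ 0.18 m

Δh = 0.18 m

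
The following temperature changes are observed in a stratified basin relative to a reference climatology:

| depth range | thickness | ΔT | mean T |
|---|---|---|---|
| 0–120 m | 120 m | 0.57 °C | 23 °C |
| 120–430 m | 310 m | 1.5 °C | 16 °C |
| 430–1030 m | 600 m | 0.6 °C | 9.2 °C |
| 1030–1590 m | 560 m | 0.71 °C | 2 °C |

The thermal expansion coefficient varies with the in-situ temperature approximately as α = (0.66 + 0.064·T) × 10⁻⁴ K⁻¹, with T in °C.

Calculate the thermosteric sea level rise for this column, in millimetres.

Δh ≈ 169 mm

Layer 1: α = (0.66 + 0.064×23)×10⁻⁴ = 2.132×10⁻⁴ K⁻¹
Layer 2: α = (0.66 + 0.064×16)×10⁻⁴ = 1.684×10⁻⁴ K⁻¹
Layer 3: α = (0.66 + 0.064×9.2)×10⁻⁴ = 1.2488×10⁻⁴ K⁻¹
Layer 4: α = (0.66 + 0.064×2)×10⁻⁴ = 0.788×10⁻⁴ K⁻¹
0–120 m: 0.57 × 2.132×10⁻⁴ × 120 = 0.01458288 m
Layer 2: 1.684×10⁻⁴ × 310 × 1.5 = 0.078306 m
Layer 3: 600 × 1.2488×10⁻⁴ × 0.6 = 0.0449568 m
Layer 4: 0.788×10⁻⁴ × 0.71 × 560 = 0.03133088 m
Δh = 0.01458288 + 0.078306 + 0.0449568 + 0.03133088 = 0.16917656 m ≈ 169 mm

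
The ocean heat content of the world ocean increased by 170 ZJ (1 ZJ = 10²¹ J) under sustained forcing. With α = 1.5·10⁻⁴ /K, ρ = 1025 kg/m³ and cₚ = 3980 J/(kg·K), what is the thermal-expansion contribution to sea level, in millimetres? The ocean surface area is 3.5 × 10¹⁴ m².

Per unit area: Q = 170×10²¹ / (3.5×10¹⁴) ≈ 4.857×10⁸ J/m²
Δh = αQ/(ρcₚ) = 1.5×10⁻⁴ × 4.857×10⁸ / (1025 × 3980) ≈ 0.017859 m

17.9 mm of thermosteric rise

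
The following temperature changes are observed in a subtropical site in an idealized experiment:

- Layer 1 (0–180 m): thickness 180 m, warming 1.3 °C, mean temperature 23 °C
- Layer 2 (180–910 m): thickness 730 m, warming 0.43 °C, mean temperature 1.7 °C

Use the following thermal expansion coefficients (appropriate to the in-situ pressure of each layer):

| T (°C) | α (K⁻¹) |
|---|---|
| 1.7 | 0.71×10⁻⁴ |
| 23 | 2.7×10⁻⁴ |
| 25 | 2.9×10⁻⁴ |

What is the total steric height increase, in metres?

Layer 1 at 23 °C → α = 2.7×10⁻⁴ K⁻¹
Layer 2 at 1.7 °C → α = 0.71×10⁻⁴ K⁻¹
180 × 1.3 × 2.7×10⁻⁴ = 0.06318 m
Layer 2: 0.43 × 0.71×10⁻⁴ × 730 = 0.0222869 m
Δh = 0.06318 + 0.0222869 = 0.0854669 m

0.085 m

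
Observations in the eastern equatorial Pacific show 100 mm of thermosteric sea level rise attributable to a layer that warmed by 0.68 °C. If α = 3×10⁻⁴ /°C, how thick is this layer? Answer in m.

490 m

H = Δh/(αΔT) = 0.1 / (3×10⁻⁴ × 0.68) ≈ 490.2 m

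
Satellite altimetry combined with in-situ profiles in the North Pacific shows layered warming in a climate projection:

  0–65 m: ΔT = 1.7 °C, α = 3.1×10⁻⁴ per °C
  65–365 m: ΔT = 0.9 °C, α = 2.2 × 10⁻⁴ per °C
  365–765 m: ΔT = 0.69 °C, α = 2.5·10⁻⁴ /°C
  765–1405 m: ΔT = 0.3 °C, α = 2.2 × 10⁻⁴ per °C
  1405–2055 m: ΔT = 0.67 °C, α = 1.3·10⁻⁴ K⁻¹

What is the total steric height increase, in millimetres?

Layer 1: 3.1×10⁻⁴ × 65 × 1.7 = 0.034255 m
0.9 × 2.2×10⁻⁴ × 300 = 0.05940 m
365–765 m: 400 × 2.5×10⁻⁴ × 0.69 = 0.06900 m
765–1405 m: 0.3 × 640 × 2.2×10⁻⁴ = 0.04224 m
Layer 5: 1.3×10⁻⁴ × 650 × 0.67 = 0.056615 m
Δh = 0.034255 + 0.05940 + 0.06900 + 0.04224 + 0.056615 = 0.26151 m

Δh ≈ 262 mm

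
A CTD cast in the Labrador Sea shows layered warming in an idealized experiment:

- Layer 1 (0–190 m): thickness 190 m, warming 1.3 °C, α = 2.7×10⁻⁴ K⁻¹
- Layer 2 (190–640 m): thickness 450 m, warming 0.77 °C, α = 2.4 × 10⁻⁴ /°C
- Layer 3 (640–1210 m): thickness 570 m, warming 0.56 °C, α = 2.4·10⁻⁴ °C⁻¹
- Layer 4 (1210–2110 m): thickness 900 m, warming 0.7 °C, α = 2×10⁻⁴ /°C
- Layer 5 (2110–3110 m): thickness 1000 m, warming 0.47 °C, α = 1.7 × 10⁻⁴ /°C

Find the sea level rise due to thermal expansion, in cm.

Δh ≈ 43.2 cm

2.7×10⁻⁴ × 1.3 × 190 = 0.06669 m
0.77 × 450 × 2.4×10⁻⁴ = 0.08316 m
0.56 × 570 × 2.4×10⁻⁴ = 0.076608 m
Layer 4: 2×10⁻⁴ × 900 × 0.7 = 0.12600 m
2110–3110 m: 1000 × 1.7×10⁻⁴ × 0.47 = 0.07990 m
Δh = 0.06669 + 0.08316 + 0.076608 + 0.12600 + 0.07990 = 0.432358 m ≈ 43.2 cm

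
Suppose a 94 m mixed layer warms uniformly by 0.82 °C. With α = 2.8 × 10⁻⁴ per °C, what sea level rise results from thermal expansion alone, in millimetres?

Δh = αΔT·H = 2.8×10⁻⁴ × 0.82 × 94 = 0.0215824 m

22 mm of thermosteric rise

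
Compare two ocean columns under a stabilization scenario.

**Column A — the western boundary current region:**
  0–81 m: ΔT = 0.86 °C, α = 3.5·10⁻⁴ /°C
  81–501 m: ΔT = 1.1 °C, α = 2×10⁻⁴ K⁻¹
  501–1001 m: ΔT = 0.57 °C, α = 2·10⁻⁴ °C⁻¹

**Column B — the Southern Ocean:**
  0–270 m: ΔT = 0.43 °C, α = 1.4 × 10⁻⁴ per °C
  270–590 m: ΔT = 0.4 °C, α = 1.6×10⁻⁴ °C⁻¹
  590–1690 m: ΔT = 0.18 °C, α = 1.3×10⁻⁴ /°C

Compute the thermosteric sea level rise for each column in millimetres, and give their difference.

A Layer 1: 0.86 × 3.5×10⁻⁴ × 81 = 0.024381 m
A 1.1 × 2×10⁻⁴ × 420 = 0.09240 m
A Layer 3: 2×10⁻⁴ × 500 × 0.57 = 0.05700 m
A total: 0.173781 m
B 0–270 m: 0.43 × 270 × 1.4×10⁻⁴ = 0.016254 m
B Layer 2: 320 × 0.4 × 1.6×10⁻⁴ = 0.02048 m
B 590–1690 m: 1.3×10⁻⁴ × 1100 × 0.18 = 0.02574 m
B total: 0.062474 m
Difference: 0.173781 − 0.062474 = 0.111307 m

A: 170 mm; B: 62 mm; difference 110 mm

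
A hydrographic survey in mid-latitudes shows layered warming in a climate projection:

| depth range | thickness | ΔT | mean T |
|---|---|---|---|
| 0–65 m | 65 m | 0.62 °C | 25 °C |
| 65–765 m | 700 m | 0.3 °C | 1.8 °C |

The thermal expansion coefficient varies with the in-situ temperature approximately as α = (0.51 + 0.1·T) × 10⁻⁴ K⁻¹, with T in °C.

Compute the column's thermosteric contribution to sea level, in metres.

Layer 1: α = (0.51 + 0.1×25)×10⁻⁴ = 3.01×10⁻⁴ K⁻¹
Layer 2: α = (0.51 + 0.1×1.8)×10⁻⁴ = 0.69×10⁻⁴ K⁻¹
0.62 × 65 × 3.01×10⁻⁴ = 0.0121303 m
Layer 2: 700 × 0.3 × 0.69×10⁻⁴ = 0.01449 m
Δh = 0.0121303 + 0.01449 = 0.0266203 m

0.027 m of thermosteric rise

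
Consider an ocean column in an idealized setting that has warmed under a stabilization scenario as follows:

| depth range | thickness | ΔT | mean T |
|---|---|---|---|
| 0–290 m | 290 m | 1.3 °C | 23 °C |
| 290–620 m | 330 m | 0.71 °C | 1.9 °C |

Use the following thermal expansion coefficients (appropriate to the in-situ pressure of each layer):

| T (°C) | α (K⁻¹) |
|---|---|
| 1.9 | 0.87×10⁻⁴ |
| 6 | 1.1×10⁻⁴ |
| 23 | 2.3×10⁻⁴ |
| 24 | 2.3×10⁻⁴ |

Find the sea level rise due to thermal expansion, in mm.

Layer 1 at 23 °C → α = 2.3×10⁻⁴ K⁻¹
Layer 2 at 1.9 °C → α = 0.87×10⁻⁴ K⁻¹
0–290 m: 290 × 2.3×10⁻⁴ × 1.3 = 0.08671 m
290–620 m: 330 × 0.87×10⁻⁴ × 0.71 = 0.0203841 m
Δh = 0.08671 + 0.0203841 = 0.1070941 m

107 mm of thermosteric rise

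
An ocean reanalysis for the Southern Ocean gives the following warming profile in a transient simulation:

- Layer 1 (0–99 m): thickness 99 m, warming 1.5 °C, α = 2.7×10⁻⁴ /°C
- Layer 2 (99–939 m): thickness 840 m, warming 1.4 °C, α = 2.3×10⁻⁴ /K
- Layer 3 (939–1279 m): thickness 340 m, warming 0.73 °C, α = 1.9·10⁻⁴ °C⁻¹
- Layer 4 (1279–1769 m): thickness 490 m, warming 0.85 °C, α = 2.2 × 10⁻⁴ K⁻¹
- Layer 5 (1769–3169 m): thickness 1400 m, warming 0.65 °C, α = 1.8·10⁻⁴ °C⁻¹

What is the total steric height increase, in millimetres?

Layer 1: 99 × 2.7×10⁻⁴ × 1.5 = 0.040095 m
1.4 × 840 × 2.3×10⁻⁴ = 0.27048 m
Layer 3: 340 × 0.73 × 1.9×10⁻⁴ = 0.047158 m
490 × 0.85 × 2.2×10⁻⁴ = 0.09163 m
1.8×10⁻⁴ × 1400 × 0.65 = 0.16380 m
Δh = 0.040095 + 0.27048 + 0.047158 + 0.09163 + 0.16380 = 0.613163 m

610 mm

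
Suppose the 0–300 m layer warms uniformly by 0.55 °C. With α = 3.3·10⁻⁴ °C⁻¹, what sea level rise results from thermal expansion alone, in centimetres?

Δh ≈ 5.4 cm

Δh = αΔT·H = 3.3×10⁻⁴ × 0.55 × 300 = 0.05445 m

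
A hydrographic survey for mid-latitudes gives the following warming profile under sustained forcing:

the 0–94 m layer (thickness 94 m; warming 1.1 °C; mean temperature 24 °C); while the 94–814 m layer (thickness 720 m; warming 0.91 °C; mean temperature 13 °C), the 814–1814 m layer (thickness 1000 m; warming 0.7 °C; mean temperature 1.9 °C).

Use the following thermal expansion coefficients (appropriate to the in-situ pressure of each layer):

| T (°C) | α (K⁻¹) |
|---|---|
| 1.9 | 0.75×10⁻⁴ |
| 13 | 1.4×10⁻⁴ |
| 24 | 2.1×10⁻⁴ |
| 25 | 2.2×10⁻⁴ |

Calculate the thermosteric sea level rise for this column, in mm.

about 166 mm

Layer 1 at 24 °C → α = 2.1×10⁻⁴ K⁻¹
Layer 2 at 13 °C → α = 1.4×10⁻⁴ K⁻¹
Layer 3 at 1.9 °C → α = 0.75×10⁻⁴ K⁻¹
0–94 m: 94 × 2.1×10⁻⁴ × 1.1 = 0.021714 m
0.91 × 720 × 1.4×10⁻⁴ = 0.091728 m
814–1814 m: 1000 × 0.7 × 0.75×10⁻⁴ = 0.05250 m
Δh = 0.021714 + 0.091728 + 0.05250 = 0.165942 m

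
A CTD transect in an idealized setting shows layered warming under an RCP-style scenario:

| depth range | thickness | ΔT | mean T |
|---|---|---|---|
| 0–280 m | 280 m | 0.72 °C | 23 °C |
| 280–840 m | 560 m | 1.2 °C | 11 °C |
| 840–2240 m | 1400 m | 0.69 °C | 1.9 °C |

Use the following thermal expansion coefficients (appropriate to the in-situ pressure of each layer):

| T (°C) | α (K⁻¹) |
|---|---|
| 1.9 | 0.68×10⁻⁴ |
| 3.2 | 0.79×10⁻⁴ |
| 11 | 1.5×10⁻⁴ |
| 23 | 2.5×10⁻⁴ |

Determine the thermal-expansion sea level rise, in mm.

Layer 1 at 23 °C → α = 2.5×10⁻⁴ K⁻¹
Layer 2 at 11 °C → α = 1.5×10⁻⁴ K⁻¹
Layer 3 at 1.9 °C → α = 0.68×10⁻⁴ K⁻¹
0–280 m: 2.5×10⁻⁴ × 280 × 0.72 = 0.05040 m
560 × 1.2 × 1.5×10⁻⁴ = 0.10080 m
Layer 3: 0.68×10⁻⁴ × 1400 × 0.69 = 0.065688 m
Δh = 0.05040 + 0.10080 + 0.065688 = 0.216888 m

Δh ≈ 217 mm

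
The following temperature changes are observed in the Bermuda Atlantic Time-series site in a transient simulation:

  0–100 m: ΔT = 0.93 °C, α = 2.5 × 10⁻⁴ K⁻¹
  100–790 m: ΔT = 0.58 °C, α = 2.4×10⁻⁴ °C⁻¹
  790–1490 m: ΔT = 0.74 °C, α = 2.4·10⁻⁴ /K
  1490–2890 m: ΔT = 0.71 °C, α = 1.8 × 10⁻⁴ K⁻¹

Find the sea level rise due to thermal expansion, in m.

0.423 m of thermosteric rise

0–100 m: 100 × 0.93 × 2.5×10⁻⁴ = 0.02325 m
2.4×10⁻⁴ × 0.58 × 690 = 0.096048 m
790–1490 m: 2.4×10⁻⁴ × 700 × 0.74 = 0.12432 m
Layer 4: 0.71 × 1400 × 1.8×10⁻⁴ = 0.17892 m
Δh = 0.02325 + 0.096048 + 0.12432 + 0.17892 = 0.422538 m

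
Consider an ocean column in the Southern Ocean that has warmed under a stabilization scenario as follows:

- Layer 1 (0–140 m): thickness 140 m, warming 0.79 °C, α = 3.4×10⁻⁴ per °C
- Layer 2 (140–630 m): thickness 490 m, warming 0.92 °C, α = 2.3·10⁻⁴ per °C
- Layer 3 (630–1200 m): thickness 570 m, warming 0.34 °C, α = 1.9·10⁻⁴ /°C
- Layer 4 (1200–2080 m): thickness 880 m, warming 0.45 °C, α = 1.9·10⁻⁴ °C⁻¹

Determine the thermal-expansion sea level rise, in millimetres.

Δh = 253 mm

0.79 × 3.4×10⁻⁴ × 140 = 0.037604 m
490 × 0.92 × 2.3×10⁻⁴ = 0.103684 m
630–1200 m: 570 × 0.34 × 1.9×10⁻⁴ = 0.036822 m
880 × 1.9×10⁻⁴ × 0.45 = 0.07524 m
Δh = 0.037604 + 0.103684 + 0.036822 + 0.07524 = 0.25335 m ≈ 253 mm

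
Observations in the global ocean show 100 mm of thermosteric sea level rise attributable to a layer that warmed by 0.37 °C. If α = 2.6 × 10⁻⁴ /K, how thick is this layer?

H = Δh/(αΔT) = 0.1 / (2.6×10⁻⁴ × 0.37) ≈ 1040 m

about 1040 m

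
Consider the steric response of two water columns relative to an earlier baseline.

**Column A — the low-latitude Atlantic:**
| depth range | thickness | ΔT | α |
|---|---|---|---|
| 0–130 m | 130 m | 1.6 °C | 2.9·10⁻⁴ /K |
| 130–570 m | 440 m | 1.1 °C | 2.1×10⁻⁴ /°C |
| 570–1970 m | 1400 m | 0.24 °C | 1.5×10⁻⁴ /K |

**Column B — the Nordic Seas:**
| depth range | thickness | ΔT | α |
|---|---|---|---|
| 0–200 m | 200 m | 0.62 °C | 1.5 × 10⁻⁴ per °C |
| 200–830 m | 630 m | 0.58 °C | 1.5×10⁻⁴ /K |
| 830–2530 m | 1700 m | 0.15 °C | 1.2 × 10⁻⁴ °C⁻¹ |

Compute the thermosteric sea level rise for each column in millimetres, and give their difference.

A: 212 mm; B: 104 mm; difference 108 mm

A 0–130 m: 1.6 × 2.9×10⁻⁴ × 130 = 0.06032 m
A 130–570 m: 1.1 × 440 × 2.1×10⁻⁴ = 0.10164 m
A 1.5×10⁻⁴ × 1400 × 0.24 = 0.05040 m
A total: 0.21236 m
B 0–200 m: 0.62 × 1.5×10⁻⁴ × 200 = 0.01860 m
B 0.58 × 630 × 1.5×10⁻⁴ = 0.05481 m
B 830–2530 m: 1700 × 0.15 × 1.2×10⁻⁴ = 0.03060 m
B total: 0.10401 m
Difference: 0.21236 − 0.10401 = 0.10835 m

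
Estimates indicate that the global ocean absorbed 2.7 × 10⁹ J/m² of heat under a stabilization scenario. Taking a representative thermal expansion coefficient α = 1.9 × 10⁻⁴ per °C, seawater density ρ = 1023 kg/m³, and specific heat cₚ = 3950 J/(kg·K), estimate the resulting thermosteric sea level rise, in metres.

Δh ≈ 0.127 m

Δh = αQ/(ρcₚ) = 1.9×10⁻⁴ × 2.7×10⁹ / (1023 × 3950) ≈ 0.12695 m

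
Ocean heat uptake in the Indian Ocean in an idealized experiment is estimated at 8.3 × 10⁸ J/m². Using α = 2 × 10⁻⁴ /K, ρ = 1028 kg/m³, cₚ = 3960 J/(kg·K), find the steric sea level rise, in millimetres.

Δh ≈ 40.8 mm

Δh = αQ/(ρcₚ) = 2×10⁻⁴ × 8.3×10⁸ / (1028 × 3960) ≈ 0.040777 m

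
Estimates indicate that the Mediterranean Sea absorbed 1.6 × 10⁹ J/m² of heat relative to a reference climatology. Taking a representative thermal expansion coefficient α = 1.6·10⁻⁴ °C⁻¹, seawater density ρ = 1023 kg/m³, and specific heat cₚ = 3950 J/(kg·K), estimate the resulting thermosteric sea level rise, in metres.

Δh = αQ/(ρcₚ) = 1.6×10⁻⁴ × 1.6×10⁹ / (1023 × 3950) ≈ 0.063353 m

0.0634 m of thermosteric rise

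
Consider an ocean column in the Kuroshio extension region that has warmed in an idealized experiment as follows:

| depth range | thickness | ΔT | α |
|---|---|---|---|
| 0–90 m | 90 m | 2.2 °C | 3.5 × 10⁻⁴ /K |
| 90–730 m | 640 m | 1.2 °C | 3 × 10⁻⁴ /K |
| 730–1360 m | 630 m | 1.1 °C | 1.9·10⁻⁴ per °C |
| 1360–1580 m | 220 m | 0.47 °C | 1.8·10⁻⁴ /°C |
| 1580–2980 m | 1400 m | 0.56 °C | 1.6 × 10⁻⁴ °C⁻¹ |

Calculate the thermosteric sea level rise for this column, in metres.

about 0.58 m

Layer 1: 90 × 3.5×10⁻⁴ × 2.2 = 0.06930 m
1.2 × 640 × 3×10⁻⁴ = 0.23040 m
1.1 × 1.9×10⁻⁴ × 630 = 0.13167 m
1360–1580 m: 1.8×10⁻⁴ × 0.47 × 220 = 0.018612 m
1580–2980 m: 1.6×10⁻⁴ × 1400 × 0.56 = 0.12544 m
Δh = 0.06930 + 0.23040 + 0.13167 + 0.018612 + 0.12544 = 0.575422 m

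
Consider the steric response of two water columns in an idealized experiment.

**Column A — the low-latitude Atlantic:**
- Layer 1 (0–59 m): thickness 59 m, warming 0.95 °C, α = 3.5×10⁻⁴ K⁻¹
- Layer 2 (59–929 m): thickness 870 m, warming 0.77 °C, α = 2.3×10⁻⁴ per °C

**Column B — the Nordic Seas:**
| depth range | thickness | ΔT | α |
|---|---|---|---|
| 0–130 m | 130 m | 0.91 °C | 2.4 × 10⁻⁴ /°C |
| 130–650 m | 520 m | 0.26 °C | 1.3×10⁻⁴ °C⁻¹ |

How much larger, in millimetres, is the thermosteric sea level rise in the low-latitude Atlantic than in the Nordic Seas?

130 mm larger

A Layer 1: 3.5×10⁻⁴ × 0.95 × 59 = 0.0196175 m
A Layer 2: 0.77 × 870 × 2.3×10⁻⁴ = 0.154077 m
A total: 0.1736945 m
B Layer 1: 0.91 × 2.4×10⁻⁴ × 130 = 0.028392 m
B Layer 2: 1.3×10⁻⁴ × 0.26 × 520 = 0.017576 m
B total: 0.045968 m
Difference: 0.1736945 − 0.045968 = 0.1277265 m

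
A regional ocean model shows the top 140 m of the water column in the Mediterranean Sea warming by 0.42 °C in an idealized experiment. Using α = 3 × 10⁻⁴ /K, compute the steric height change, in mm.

17.6 mm

Δh = αΔT·H = 3×10⁻⁴ × 0.42 × 140 = 0.01764 m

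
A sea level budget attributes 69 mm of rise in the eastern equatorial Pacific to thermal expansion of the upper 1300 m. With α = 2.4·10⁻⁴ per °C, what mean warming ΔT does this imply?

ΔT ≈ 0.221 °C

ΔT = Δh/(αH) = 0.069 / (2.4×10⁻⁴ × 1300) ≈ 0.2212 °C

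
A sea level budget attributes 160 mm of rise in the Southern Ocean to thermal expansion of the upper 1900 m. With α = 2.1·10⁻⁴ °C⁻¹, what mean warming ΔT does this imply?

0.401 °C

ΔT = Δh/(αH) = 0.16 / (2.1×10⁻⁴ × 1900) ≈ 0.4010 °C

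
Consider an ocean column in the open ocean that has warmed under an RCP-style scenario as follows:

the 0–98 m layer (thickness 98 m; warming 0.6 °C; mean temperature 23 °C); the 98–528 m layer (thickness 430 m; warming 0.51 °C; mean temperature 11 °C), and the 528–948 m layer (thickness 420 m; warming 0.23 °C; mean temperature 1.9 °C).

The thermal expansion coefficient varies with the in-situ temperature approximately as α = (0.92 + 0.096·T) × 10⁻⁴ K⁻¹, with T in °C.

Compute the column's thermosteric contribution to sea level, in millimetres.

72.4 mm of thermosteric rise

Layer 1: α = (0.92 + 0.096×23)×10⁻⁴ = 3.128×10⁻⁴ K⁻¹
Layer 2: α = (0.92 + 0.096×11)×10⁻⁴ = 1.976×10⁻⁴ K⁻¹
Layer 3: α = (0.92 + 0.096×1.9)×10⁻⁴ = 1.1024×10⁻⁴ K⁻¹
Layer 1: 98 × 0.6 × 3.128×10⁻⁴ = 0.01839264 m
1.976×10⁻⁴ × 430 × 0.51 = 0.04333368 m
420 × 0.23 × 1.1024×10⁻⁴ = 0.010649184 m
Δh = 0.01839264 + 0.04333368 + 0.010649184 = 0.072375504 m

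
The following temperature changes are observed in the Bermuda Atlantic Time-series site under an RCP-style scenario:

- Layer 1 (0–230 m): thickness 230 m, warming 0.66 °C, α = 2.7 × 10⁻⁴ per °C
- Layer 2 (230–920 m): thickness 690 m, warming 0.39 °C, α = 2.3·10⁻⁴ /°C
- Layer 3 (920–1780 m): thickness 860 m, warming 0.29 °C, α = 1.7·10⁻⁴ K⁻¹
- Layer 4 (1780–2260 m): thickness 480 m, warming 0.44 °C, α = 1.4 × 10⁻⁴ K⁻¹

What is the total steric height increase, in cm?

Layer 1: 0.66 × 230 × 2.7×10⁻⁴ = 0.040986 m
Layer 2: 690 × 0.39 × 2.3×10⁻⁴ = 0.061893 m
920–1780 m: 860 × 1.7×10⁻⁴ × 0.29 = 0.042398 m
1.4×10⁻⁴ × 0.44 × 480 = 0.029568 m
Δh = 0.040986 + 0.061893 + 0.042398 + 0.029568 = 0.174845 m ≈ 17.5 cm

Δh = 17.5 cm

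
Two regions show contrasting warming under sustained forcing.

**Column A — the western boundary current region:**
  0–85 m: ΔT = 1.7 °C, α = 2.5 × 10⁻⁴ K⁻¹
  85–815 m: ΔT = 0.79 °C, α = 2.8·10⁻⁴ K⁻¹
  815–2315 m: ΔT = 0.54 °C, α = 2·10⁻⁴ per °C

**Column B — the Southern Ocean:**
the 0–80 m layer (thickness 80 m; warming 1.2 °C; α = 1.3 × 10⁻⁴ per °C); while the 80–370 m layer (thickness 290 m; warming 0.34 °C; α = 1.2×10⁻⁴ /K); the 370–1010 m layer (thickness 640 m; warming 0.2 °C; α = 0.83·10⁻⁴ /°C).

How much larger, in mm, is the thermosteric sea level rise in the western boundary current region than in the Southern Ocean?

320 mm

A Layer 1: 1.7 × 2.5×10⁻⁴ × 85 = 0.036125 m
A 730 × 0.79 × 2.8×10⁻⁴ = 0.161476 m
A Layer 3: 0.54 × 2×10⁻⁴ × 1500 = 0.16200 m
A total: 0.359601 m
B 1.2 × 1.3×10⁻⁴ × 80 = 0.01248 m
B 80–370 m: 1.2×10⁻⁴ × 290 × 0.34 = 0.011832 m
B 370–1010 m: 0.2 × 0.83×10⁻⁴ × 640 = 0.010624 m
B total: 0.034936 m
Difference: 0.359601 − 0.034936 = 0.324665 m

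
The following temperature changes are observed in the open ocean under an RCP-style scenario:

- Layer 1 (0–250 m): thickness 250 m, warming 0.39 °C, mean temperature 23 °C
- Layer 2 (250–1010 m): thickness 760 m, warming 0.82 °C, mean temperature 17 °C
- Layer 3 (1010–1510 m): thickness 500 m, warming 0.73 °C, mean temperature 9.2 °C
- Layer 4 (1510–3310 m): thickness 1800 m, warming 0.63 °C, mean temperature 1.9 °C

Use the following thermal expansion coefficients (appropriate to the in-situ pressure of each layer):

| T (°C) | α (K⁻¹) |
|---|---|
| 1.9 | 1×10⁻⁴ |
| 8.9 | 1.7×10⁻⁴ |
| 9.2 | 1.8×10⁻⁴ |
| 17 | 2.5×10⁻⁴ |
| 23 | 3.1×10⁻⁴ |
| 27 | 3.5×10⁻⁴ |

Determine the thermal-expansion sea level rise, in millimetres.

Layer 1 at 23 °C → α = 3.1×10⁻⁴ K⁻¹
Layer 2 at 17 °C → α = 2.5×10⁻⁴ K⁻¹
Layer 3 at 9.2 °C → α = 1.8×10⁻⁴ K⁻¹
Layer 4 at 1.9 °C → α = 1×10⁻⁴ K⁻¹
0.39 × 3.1×10⁻⁴ × 250 = 0.030225 m
Layer 2: 2.5×10⁻⁴ × 0.82 × 760 = 0.15580 m
1010–1510 m: 0.73 × 1.8×10⁻⁴ × 500 = 0.06570 m
0.63 × 1800 × 1×10⁻⁴ = 0.11340 m
Δh = 0.030225 + 0.15580 + 0.06570 + 0.11340 = 0.365125 m

365 mm of thermosteric rise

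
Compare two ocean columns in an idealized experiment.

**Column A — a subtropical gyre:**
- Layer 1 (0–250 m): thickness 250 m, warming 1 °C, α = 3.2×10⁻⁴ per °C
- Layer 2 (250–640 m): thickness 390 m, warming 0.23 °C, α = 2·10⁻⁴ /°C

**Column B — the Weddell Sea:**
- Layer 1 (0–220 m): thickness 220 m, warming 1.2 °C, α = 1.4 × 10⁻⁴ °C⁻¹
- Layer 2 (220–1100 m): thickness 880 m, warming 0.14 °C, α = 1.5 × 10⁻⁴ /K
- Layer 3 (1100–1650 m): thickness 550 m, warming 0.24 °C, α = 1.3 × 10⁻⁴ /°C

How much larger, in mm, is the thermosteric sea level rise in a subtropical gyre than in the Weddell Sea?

A 1 × 3.2×10⁻⁴ × 250 = 0.08000 m
A 390 × 2×10⁻⁴ × 0.23 = 0.01794 m
A total: 0.09794 m
B Layer 1: 220 × 1.2 × 1.4×10⁻⁴ = 0.03696 m
B 220–1100 m: 1.5×10⁻⁴ × 0.14 × 880 = 0.01848 m
B 0.24 × 550 × 1.3×10⁻⁴ = 0.01716 m
B total: 0.07260 m
Difference: 0.09794 − 0.07260 = 0.02534 m

Δh_A − Δh_B ≈ 25 mm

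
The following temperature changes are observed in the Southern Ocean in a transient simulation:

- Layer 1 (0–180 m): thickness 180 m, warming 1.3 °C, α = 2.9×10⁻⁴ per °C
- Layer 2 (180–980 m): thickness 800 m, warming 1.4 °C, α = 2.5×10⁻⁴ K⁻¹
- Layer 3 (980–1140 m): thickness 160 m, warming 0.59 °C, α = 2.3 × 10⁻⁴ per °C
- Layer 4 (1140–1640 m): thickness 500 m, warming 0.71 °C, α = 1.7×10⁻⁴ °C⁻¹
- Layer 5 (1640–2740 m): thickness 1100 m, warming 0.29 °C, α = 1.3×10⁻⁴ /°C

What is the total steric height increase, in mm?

0–180 m: 2.9×10⁻⁴ × 180 × 1.3 = 0.06786 m
Layer 2: 800 × 1.4 × 2.5×10⁻⁴ = 0.28000 m
Layer 3: 2.3×10⁻⁴ × 0.59 × 160 = 0.021712 m
Layer 4: 500 × 0.71 × 1.7×10⁻⁴ = 0.06035 m
Layer 5: 1100 × 0.29 × 1.3×10⁻⁴ = 0.04147 m
Δh = 0.06786 + 0.28000 + 0.021712 + 0.06035 + 0.04147 = 0.471392 m ≈ 471 mm

471 mm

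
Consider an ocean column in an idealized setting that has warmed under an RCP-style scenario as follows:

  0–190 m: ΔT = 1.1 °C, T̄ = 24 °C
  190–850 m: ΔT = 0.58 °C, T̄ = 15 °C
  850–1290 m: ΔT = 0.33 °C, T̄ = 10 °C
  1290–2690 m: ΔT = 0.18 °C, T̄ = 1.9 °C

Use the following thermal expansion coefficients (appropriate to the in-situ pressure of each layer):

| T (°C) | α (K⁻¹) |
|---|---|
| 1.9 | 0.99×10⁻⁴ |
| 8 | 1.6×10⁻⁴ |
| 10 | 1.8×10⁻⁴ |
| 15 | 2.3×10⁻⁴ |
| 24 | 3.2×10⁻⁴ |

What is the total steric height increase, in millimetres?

about 210 mm

Layer 1 at 24 °C → α = 3.2×10⁻⁴ K⁻¹
Layer 2 at 15 °C → α = 2.3×10⁻⁴ K⁻¹
Layer 3 at 10 °C → α = 1.8×10⁻⁴ K⁻¹
Layer 4 at 1.9 °C → α = 0.99×10⁻⁴ K⁻¹
0–190 m: 1.1 × 3.2×10⁻⁴ × 190 = 0.06688 m
190–850 m: 0.58 × 660 × 2.3×10⁻⁴ = 0.088044 m
0.33 × 1.8×10⁻⁴ × 440 = 0.026136 m
0.18 × 1400 × 0.99×10⁻⁴ = 0.024948 m
Δh = 0.06688 + 0.088044 + 0.026136 + 0.024948 = 0.206008 m ≈ 210 mm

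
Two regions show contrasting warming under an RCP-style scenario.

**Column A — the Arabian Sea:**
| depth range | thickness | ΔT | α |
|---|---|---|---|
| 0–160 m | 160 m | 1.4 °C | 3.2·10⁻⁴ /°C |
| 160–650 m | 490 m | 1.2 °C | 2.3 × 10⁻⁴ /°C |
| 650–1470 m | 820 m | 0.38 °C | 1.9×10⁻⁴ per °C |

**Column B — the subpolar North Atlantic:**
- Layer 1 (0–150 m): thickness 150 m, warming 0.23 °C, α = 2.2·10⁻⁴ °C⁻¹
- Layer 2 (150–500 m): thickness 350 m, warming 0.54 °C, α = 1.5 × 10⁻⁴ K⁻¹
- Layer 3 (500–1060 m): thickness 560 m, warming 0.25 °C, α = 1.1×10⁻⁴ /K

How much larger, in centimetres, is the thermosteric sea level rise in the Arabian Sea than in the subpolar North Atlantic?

A Layer 1: 1.4 × 160 × 3.2×10⁻⁴ = 0.07168 m
A Layer 2: 2.3×10⁻⁴ × 490 × 1.2 = 0.13524 m
A 650–1470 m: 820 × 1.9×10⁻⁴ × 0.38 = 0.059204 m
A total: 0.266124 m
B 0–150 m: 150 × 2.2×10⁻⁴ × 0.23 = 0.00759 m
B 0.54 × 350 × 1.5×10⁻⁴ = 0.02835 m
B 1.1×10⁻⁴ × 560 × 0.25 = 0.01540 m
B total: 0.05134 m
Difference: 0.266124 − 0.05134 = 0.214784 m

21.5 cm larger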